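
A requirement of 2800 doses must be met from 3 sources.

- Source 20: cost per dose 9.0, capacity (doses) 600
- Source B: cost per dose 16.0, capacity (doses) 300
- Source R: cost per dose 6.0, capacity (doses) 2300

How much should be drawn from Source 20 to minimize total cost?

Fill from the cheapest source first.
Source R (6.0): use full 2300 — 500 doses to go.
Take 500 from Source 20 at 9.0 to finish.
Source B: unused.

500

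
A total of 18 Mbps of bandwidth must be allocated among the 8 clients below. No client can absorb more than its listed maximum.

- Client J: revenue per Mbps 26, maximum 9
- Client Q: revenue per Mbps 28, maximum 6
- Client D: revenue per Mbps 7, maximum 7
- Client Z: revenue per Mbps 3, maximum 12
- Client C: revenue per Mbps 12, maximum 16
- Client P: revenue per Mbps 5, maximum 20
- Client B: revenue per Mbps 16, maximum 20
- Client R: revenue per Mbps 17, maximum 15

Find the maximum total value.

Rank by revenue per Mbps: Client Q 28 > Client J 26 > Client R 17 > Client B 16 > Client C 12 > Client D 7 > Client P 5 > Client Z 3.
Give Client Q 6 to hit its cap of 6 → 12 left.
Give Client J 9 to hit its cap of 9 → 3 left.
Only 3 left; Client R takes them to reach 3.
Total = 26×9 + 28×6 + 17×3 = 453.

453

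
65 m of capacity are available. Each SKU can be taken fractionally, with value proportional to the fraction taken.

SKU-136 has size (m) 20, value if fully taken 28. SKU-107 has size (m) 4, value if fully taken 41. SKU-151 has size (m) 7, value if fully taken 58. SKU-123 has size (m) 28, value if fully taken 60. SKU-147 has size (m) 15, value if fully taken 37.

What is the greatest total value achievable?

211.4

Sort by value density: SKU-107 41/4≈10.2, SKU-151 58/7≈8.29, SKU-147 37/15≈2.47, SKU-123 60/28≈2.14, SKU-136 28/20≈1.4.
SKU-107: take in full, 4 m for value 41 ; 61 left.
Take all of SKU-151 (7 m, value 58) ; 54 m left.
All 15 m of SKU-147 fit (value 37) ; 39 remain.
SKU-123: take in full, 28 m for value 60 ; 11 left.
11 m left: a 11/20 share of SKU-136 gives 28×11/20 = 15.4.
Total value = 211.4.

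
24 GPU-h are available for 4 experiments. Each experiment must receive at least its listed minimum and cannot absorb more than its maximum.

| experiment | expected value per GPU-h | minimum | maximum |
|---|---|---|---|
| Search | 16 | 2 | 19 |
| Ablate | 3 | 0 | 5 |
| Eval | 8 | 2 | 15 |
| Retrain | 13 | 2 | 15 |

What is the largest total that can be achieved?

Meeting every minimum uses 2+0+2+2 = 6 GPU-h, leaving 18.
Highest expected value per GPU-h first: Search 16 > Retrain 13 > Eval 8 > Ablate 3.
Search: +17 to 19 (cap) — 1 left.
Only 1 left; Retrain takes them to reach 3.
Total = 16×19 + 8×2 + 13×3 = 359.

359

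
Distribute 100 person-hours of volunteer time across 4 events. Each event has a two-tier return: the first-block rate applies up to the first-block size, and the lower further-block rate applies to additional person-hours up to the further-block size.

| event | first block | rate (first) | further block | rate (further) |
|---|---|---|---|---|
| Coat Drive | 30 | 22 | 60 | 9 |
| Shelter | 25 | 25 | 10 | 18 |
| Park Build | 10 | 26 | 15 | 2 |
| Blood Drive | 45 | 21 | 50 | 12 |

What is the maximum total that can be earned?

Rank every tier by rate: Park Build/tier1 26 > Shelter/tier1 25 > Coat Drive/tier1 22 > Blood Drive/tier1 21 > Shelter/tier2 18 > Blood Drive/tier2 12 > Coat Drive/tier2 9 > Park Build/tier2 2.
Park Build/tier1 (26): +10 ; 90 left.
Shelter/tier1 (25): +25 ; 65 left.
Coat Drive tier1 at 22: fill all 30 ; 35 left.
Blood Drive tier1 at 21: only 35 left, fill 35.
Total = 26×10 + 25×25 + 22×30 + 21×35 = 2280.

2280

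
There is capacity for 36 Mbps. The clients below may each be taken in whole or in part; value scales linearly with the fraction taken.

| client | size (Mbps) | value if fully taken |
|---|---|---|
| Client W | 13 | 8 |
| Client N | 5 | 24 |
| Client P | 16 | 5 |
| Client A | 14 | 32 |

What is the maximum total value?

65.25

Sort by value density: Client N 24/5≈4.8, Client A 32/14≈2.29, Client W 8/13≈0.615, Client P 5/16≈0.312.
All 5 Mbps of Client N fit (value 24) — 31 remain.
Client A: take in full, 14 Mbps for value 32 — 17 left.
All 13 Mbps of Client W fit (value 8) — 4 remain.
4 Mbps left: a 4/16 share of Client P gives 5×4/16 = 1.25.
Total value = 65.25.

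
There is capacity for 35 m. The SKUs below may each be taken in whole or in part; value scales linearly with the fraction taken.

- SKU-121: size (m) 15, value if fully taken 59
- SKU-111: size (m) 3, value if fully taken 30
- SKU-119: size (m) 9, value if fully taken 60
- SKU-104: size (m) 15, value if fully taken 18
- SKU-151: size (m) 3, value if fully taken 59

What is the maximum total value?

Rank by value-to-size ratio: SKU-151 59/3≈19.7, SKU-111 30/3≈10, SKU-119 60/9≈6.67, SKU-121 59/15≈3.93, SKU-104 18/15≈1.2.
All 3 m of SKU-151 fit (value 59) ; 32 remain.
All 3 m of SKU-111 fit (value 30) ; 29 remain.
All 9 m of SKU-119 fit (value 60) ; 20 remain.
All 15 m of SKU-121 fit (value 59) ; 5 remain.
Fill the last 5 m with part of SKU-104: 5/15 of it earns 6.
Total value = 214.

214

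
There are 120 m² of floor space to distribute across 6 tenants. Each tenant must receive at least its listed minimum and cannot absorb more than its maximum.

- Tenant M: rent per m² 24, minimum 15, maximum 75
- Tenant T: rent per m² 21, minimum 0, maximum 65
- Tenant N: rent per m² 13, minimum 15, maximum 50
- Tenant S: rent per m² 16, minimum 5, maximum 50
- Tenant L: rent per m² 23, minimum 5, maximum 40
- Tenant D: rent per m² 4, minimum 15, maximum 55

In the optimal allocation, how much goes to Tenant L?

Meeting every minimum uses 15+0+15+5+5+15 = 55 m², leaving 65.
Order the tenants by rent per m²: Tenant M 24 > Tenant L 23 > Tenant T 21 > Tenant S 16 > Tenant N 13 > Tenant D 4.
Tenant M: +60 to 75 (cap) — 5 left.
Tenant L has room for 35 more but only 5 remain, so it gets 10.

10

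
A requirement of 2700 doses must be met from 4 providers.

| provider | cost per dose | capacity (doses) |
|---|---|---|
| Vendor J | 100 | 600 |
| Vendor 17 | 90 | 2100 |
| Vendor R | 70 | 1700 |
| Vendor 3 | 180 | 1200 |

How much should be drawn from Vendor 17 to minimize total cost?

Use providers in increasing cost order.
Vendor R at 70: take all 1700 doses → 1000 still needed.
Vendor 17 (90): take the remaining 1000 → done.
Vendor J, Vendor 3: unused.

1000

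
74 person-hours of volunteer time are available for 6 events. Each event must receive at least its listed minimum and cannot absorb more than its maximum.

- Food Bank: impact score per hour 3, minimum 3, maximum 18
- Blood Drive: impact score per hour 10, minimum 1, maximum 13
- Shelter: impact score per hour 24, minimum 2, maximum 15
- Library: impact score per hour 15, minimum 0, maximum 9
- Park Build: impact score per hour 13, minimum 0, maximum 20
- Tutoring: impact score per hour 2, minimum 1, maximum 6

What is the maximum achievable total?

Meeting every minimum uses 3+1+2+0+0+1 = 7 person-hours, leaving 67.
Highest impact score per hour first: Shelter 24 > Library 15 > Park Build 13 > Blood Drive 10 > Food Bank 3 > Tutoring 2.
Give Shelter 13 more to hit its cap of 15 — 54 left.
Library takes 9 more to reach its cap of 9 — 45 left.
Park Build takes 20 more to reach its cap of 20 — 25 left.
Blood Drive takes 12 more to reach its cap of 13 — 13 left.
Food Bank has room for 15 more but only 13 remain, so it gets 16.
Total = 3×16 + 10×13 + 24×15 + 15×9 + 13×20 + 2×1 = 935.

935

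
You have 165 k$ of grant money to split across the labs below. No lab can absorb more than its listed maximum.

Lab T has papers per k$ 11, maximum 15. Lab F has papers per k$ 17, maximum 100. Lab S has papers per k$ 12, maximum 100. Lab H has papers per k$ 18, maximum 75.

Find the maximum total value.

2880

Rank by papers per k$: Lab H 18 > Lab F 17 > Lab S 12 > Lab T 11.
Lab H takes 75 to reach its cap of 75 → 90 left.
Lab F: +90 (room for 100) → 90. Pool exhausted.
Total = 17×90 + 18×75 = 2880.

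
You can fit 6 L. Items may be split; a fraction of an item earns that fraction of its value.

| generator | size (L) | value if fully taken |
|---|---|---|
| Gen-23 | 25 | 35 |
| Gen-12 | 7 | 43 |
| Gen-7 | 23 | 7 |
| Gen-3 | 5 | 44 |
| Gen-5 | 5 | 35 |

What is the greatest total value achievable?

51

Rank by value-to-size ratio: Gen-3 44/5≈8.8, Gen-5 35/5≈7, Gen-12 43/7≈6.14, Gen-23 35/25≈1.4, Gen-7 7/23≈0.304.
All 5 L of Gen-3 fit (value 44) → 1 remain.
Fill the last 1 L with part of Gen-5: 1/5 of it earns 7.
Total value = 51.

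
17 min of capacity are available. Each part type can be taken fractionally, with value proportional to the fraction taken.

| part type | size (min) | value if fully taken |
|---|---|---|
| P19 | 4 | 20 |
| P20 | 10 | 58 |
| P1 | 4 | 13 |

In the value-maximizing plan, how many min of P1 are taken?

3

Sort by value density: P20 58/10≈5.8, P19 20/4≈5, P1 13/4≈3.25.
P20: take in full, 10 min for value 58 — 7 left.
Take all of P19 (4 min, value 20) — 3 min left.
Only 3 min remain; take 3/4 of P1 for value 13×3/4 = 9.75.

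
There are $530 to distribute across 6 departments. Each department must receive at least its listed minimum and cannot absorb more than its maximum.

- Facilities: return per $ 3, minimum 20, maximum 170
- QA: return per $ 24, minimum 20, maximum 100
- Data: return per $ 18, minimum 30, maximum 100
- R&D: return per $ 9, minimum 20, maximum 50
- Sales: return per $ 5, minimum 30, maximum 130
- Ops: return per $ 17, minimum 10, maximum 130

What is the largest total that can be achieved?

Meeting every minimum uses 20+20+30+20+30+10 = 130 $, leaving 400.
Rank by return per $: QA 24 > Data 18 > Ops 17 > R&D 9 > Sales 5 > Facilities 3.
QA takes 80 more to reach its cap of 100 → 320 left.
Data takes 70 more to reach its cap of 100 → 250 left.
Ops takes 120 more to reach its cap of 130 → 130 left.
R&D: +30 to 50 (cap) → 100 left.
Sales: +100 to 130 (cap) → 0 left.
Total = 3×20 + 24×100 + 18×100 + 9×50 + 5×130 + 17×130 = 7570.

7570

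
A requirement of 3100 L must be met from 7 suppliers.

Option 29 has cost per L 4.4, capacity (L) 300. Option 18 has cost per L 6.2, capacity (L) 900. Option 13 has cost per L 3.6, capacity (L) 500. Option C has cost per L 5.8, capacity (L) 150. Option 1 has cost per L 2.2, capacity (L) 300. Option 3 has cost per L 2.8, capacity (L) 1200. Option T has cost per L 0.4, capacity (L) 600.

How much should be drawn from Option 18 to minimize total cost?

Fill from the cheapest supplier first.
Option T at 0.4: take all 600 L — 2500 still needed.
Option 1 (2.2): use full 300 — 2200 L to go.
Option 3 (2.8): use full 1200 — 1000 L to go.
Take 500 from Option 13 at 3.6 — need 500 more.
Take 300 from Option 29 at 4.4 — need 200 more.
Take 150 from Option C at 5.8 — need 50 more.
Option 18 at 6.2: take 50 of its 900 — requirement met.

50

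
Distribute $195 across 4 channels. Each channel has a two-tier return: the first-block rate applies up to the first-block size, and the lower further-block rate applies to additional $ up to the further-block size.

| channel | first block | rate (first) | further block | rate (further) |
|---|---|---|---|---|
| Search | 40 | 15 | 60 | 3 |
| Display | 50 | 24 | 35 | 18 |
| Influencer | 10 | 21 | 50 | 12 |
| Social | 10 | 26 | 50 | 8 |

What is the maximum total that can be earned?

Order all 8 blocks by rate: Social/tier1 26 > Display/tier1 24 > Influencer/tier1 21 > Display/tier2 18 > Search/tier1 15 > Influencer/tier2 12 > Social/tier2 8 > Search/tier2 3.
Fill Social tier1 block (10 at 26) — 185 left.
Display tier1 at 24: fill all 50 — 135 left.
Influencer tier1 at 21: fill all 10 — 125 left.
Fill Display tier2 block (35 at 18) — 90 left.
Search/tier1 (15): +40 — 50 left.
Fill Influencer tier2 block (50 at 12) — 0 left.
Total = 26×10 + 24×50 + 21×10 + 18×35 + 15×40 + 12×50 = 3500.

3500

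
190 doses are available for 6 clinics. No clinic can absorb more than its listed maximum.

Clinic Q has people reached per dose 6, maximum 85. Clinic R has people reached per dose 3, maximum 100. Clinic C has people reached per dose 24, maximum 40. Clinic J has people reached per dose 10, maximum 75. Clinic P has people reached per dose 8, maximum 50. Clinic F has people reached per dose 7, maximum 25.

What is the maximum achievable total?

2285

Order the clinics by people reached per dose: Clinic C 24 > Clinic J 10 > Clinic P 8 > Clinic F 7 > Clinic Q 6 > Clinic R 3.
Give Clinic C 40 to hit its cap of 40 → 150 left.
Clinic J: +75 to 75 (cap) → 75 left.
Clinic P: +50 to 50 (cap) → 25 left.
Give Clinic F 25 to hit its cap of 25 → 0 left.
Total = 24×40 + 10×75 + 8×50 + 7×25 = 2285.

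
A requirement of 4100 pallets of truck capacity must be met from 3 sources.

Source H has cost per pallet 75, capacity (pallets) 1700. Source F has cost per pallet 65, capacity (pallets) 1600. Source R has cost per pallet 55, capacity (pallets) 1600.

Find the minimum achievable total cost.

259500

Cheapest first:
Source R at 55: take all 1600 pallets — 2500 still needed.
Source F at 65: take all 1600 pallets — 900 still needed.
Take 900 from Source H at 75 to finish.
Cost = 1600×55 + 1600×65 + 900×75 = 259500.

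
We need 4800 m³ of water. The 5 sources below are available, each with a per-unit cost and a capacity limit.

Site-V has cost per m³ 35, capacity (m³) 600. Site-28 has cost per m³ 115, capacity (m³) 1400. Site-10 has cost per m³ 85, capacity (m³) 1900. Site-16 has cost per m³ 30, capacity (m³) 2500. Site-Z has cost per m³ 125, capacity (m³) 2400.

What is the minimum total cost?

Use sources in increasing cost order.
Site-16 (30): use full 2500 → 2300 m³ to go.
Take 600 from Site-V at 35 → need 1700 more.
Site-10 at 85: take 1700 of its 1900 → requirement met.
Site-28, Site-Z: unused.
Cost = 2500×30 + 600×35 + 1700×85 = 240500.

240500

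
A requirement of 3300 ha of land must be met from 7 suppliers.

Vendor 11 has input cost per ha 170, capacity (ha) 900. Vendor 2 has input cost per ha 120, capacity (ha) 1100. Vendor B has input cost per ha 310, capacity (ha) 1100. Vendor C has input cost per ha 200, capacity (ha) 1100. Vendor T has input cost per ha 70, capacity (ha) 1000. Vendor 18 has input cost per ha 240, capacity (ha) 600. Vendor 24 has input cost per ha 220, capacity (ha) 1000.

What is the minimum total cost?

Use suppliers in increasing cost order.
Vendor T at 70: take all 1000 ha → 2300 still needed.
Vendor 2 at 120: take all 1100 ha → 1200 still needed.
Take 900 from Vendor 11 at 170 → need 300 more.
Take 300 from Vendor C at 200 to finish.
Vendor 24, Vendor 18, Vendor B: unused.
Cost = 1000×70 + 1100×120 + 900×170 + 300×200 = 415000.

415000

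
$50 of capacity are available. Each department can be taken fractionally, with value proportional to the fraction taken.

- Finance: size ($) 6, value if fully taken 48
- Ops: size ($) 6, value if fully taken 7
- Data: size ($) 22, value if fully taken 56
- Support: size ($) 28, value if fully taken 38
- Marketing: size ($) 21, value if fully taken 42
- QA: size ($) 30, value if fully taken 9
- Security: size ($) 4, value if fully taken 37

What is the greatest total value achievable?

177

Sort by value density: Security 37/4≈9.25, Finance 48/6≈8, Data 56/22≈2.55, Marketing 42/21≈2, Support 38/28≈1.36, Ops 7/6≈1.17, QA 9/30≈0.3.
Security: take in full, 4 $ for value 37 — 46 left.
Finance: take in full, 6 $ for value 48 — 40 left.
All 22 $ of Data fit (value 56) — 18 remain.
Only 18 $ remain; take 18/21 of Marketing for value 42×18/21 = 36.
Total value = 177.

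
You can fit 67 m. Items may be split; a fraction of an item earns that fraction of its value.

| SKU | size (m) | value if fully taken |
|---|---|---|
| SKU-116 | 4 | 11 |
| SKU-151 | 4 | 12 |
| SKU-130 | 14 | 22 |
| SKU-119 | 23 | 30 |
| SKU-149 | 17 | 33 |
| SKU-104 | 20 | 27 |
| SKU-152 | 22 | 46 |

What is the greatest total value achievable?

Best value per unit of size first: SKU-151 12/4≈3, SKU-116 11/4≈2.75, SKU-152 46/22≈2.09, SKU-149 33/17≈1.94, SKU-130 22/14≈1.57, SKU-104 27/20≈1.35, SKU-119 30/23≈1.3.
SKU-151: take in full, 4 m for value 12 — 63 left.
SKU-116: take in full, 4 m for value 11 — 59 left.
SKU-152: take in full, 22 m for value 46 — 37 left.
All 17 m of SKU-149 fit (value 33) — 20 remain.
SKU-130: take in full, 14 m for value 22 — 6 left.
Fill the last 6 m with part of SKU-104: 6/20 of it earns 8.1.
Total value = 132.1.

132.1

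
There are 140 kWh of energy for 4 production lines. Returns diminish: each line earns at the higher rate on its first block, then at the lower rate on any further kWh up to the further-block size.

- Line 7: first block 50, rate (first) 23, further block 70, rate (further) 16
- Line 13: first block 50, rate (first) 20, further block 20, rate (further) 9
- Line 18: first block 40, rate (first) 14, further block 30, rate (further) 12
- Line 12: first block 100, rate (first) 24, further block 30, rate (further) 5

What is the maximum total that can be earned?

3320

Rank every tier by rate: Line 12/T1 24 > Line 7/T1 23 > Line 13/T1 20 > Line 7/T2 16 > Line 18/T1 14 > Line 18/T2 12 > Line 13/T2 9 > Line 12/T2 5.
Fill Line 12 T1 block (100 at 24) ; 40 left.
Line 7/T1: +40 of 50 at 23; pool empty.
Total = 24×100 + 23×40 = 3320.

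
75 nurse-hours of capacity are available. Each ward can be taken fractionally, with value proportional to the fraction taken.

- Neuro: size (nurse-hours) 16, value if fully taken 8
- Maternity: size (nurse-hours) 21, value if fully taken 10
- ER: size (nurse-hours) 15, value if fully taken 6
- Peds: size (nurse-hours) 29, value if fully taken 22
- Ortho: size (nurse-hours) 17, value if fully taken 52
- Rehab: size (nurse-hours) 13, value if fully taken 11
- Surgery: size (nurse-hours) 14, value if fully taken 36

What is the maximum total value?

Rank by value-to-size ratio: Ortho 52/17≈3.06, Surgery 36/14≈2.57, Rehab 11/13≈0.846, Peds 22/29≈0.759, Neuro 8/16≈0.5, Maternity 10/21≈0.476, ER 6/15≈0.4.
Take all of Ortho (17 nurse-hours, value 52) → 58 nurse-hours left.
All 14 nurse-hours of Surgery fit (value 36) → 44 remain.
Rehab: take in full, 13 nurse-hours for value 11 → 31 left.
All 29 nurse-hours of Peds fit (value 22) → 2 remain.
Fill the last 2 nurse-hours with part of Neuro: 2/16 of it earns 1.
Total value = 122.

122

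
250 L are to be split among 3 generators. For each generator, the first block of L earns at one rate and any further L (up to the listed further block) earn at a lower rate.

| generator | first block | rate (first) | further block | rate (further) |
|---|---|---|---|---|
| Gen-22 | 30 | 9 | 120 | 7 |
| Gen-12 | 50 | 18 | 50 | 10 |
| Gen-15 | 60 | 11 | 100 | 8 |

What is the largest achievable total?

Rank every tier by rate: Gen-12/T1 18 > Gen-15/T1 11 > Gen-12/T2 10 > Gen-22/T1 9 > Gen-15/T2 8 > Gen-22/T2 7.
Fill Gen-12 T1 block (50 at 18) → 200 left.
Fill Gen-15 T1 block (60 at 11) → 140 left.
Gen-12 T2 at 10: fill all 50 → 90 left.
Gen-22 T1 at 9: fill all 30 → 60 left.
Gen-15 T2 at 8: only 60 left, fill 60.
Total = 18×50 + 11×60 + 10×50 + 9×30 + 8×60 = 2810.

2810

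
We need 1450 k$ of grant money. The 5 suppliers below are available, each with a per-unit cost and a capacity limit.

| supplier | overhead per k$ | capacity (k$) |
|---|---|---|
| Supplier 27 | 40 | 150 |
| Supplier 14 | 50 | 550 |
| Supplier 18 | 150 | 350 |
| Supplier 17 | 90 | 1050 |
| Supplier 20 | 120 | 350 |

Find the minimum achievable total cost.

101000

Use suppliers in increasing cost order.
Supplier 27 at 40: take all 150 k$ ; 1300 still needed.
Take 550 from Supplier 14 at 50 ; need 750 more.
Supplier 17 at 90: take 750 of its 1050 ; requirement met.
Supplier 20, Supplier 18: unused.
Cost = 150×40 + 550×50 + 750×90 = 101000.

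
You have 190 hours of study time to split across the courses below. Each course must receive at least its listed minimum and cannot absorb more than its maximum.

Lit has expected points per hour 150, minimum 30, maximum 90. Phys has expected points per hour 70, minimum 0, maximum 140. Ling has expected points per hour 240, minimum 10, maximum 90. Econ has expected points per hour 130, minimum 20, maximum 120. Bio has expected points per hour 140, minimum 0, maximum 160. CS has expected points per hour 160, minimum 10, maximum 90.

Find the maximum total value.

Meeting every minimum uses 30+0+10+20+0+10 = 70 hours, leaving 120.
Rank by expected points per hour: Ling 240 > CS 160 > Lit 150 > Bio 140 > Econ 130 > Phys 70.
Ling: +80 to 90 (cap) ; 40 left.
CS has room for 80 more but only 40 remain, so it gets 50.
Total = 150×30 + 240×90 + 130×20 + 160×50 = 36700.

36700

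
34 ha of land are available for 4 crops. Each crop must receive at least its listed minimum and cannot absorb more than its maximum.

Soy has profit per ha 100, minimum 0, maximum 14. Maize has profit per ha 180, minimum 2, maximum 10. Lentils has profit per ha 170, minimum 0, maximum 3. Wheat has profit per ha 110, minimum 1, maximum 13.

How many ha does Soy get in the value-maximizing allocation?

8

Meeting every minimum uses 0+2+0+1 = 3 ha, leaving 31.
Rank by profit per ha: Maize 180 > Lentils 170 > Wheat 110 > Soy 100.
Maize takes 8 more to reach its cap of 10 — 23 left.
Lentils takes 3 more to reach its cap of 3 — 20 left.
Wheat: +12 to 13 (cap) — 8 left.
Soy has room for 14 more but only 8 remain, so it gets 8.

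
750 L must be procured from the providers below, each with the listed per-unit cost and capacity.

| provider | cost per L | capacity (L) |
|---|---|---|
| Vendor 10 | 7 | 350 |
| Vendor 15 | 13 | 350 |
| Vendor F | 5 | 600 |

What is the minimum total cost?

Fill from the cheapest provider first.
Take 600 from Vendor F at 5 ; need 150 more.
Take 150 from Vendor 10 at 7 to finish.
Vendor 15: unused.
Cost = 600×5 + 150×7 = 4050.

4050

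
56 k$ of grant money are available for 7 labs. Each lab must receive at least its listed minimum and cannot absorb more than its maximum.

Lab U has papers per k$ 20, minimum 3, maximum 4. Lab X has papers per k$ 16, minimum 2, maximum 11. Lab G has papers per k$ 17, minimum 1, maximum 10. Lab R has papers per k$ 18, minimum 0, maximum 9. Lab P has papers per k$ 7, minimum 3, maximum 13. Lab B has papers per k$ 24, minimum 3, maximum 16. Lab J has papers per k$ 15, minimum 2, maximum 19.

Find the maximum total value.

Meeting every minimum uses 3+2+1+0+3+3+2 = 14 k$, leaving 42.
Highest papers per k$ first: Lab B 24 > Lab U 20 > Lab R 18 > Lab G 17 > Lab X 16 > Lab J 15 > Lab P 7.
Give Lab B 13 more to hit its cap of 16 — 29 left.
Lab U: +1 to 4 (cap) — 28 left.
Lab R: +9 to 9 (cap) — 19 left.
Give Lab G 9 more to hit its cap of 10 — 10 left.
Lab X: +9 to 11 (cap) — 1 left.
Only 1 left; Lab J takes them to reach 3.
Total = 20×4 + 16×11 + 17×10 + 18×9 + 7×3 + 24×16 + 15×3 = 1038.

1038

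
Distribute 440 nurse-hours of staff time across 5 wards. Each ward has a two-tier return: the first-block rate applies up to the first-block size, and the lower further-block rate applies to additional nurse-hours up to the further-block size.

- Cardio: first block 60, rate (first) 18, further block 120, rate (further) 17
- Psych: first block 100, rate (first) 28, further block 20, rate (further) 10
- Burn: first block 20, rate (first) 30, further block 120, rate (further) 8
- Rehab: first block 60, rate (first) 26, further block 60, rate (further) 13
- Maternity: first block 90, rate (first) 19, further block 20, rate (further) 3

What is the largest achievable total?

Treat each block as its own option and order by rate: Burn/T1 30 > Psych/T1 28 > Rehab/T1 26 > Maternity/T1 19 > Cardio/T1 18 > Cardio/T2 17 > Rehab/T2 13 > Psych/T2 10 > Burn/T2 8 > Maternity/T2 3.
Burn/T1 (30): +20 ; 420 left.
Fill Psych T1 block (100 at 28) ; 320 left.
Rehab/T1 (26): +60 ; 260 left.
Maternity/T1 (19): +90 ; 170 left.
Fill Cardio T1 block (60 at 18) ; 110 left.
110 remain; put them into Cardio T2 at 17.
Total = 30×20 + 28×100 + 26×60 + 19×90 + 18×60 + 17×110 = 9620.

9620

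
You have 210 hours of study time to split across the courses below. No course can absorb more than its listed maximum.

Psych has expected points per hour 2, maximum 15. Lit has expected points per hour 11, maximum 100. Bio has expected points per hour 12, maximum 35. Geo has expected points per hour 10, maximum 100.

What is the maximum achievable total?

Rank by expected points per hour: Bio 12 > Lit 11 > Geo 10 > Psych 2.
Bio takes 35 to reach its cap of 35 → 175 left.
Give Lit 100 to hit its cap of 100 → 75 left.
Geo: +75 (room for 100) → 75. Pool exhausted.
Total = 11×100 + 12×35 + 10×75 = 2270.

2270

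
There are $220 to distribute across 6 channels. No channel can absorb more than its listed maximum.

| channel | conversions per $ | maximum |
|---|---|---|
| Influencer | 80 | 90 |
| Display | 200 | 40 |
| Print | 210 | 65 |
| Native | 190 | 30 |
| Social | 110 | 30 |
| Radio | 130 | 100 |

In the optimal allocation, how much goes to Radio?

85

Order the channels by conversions per $: Print 210 > Display 200 > Native 190 > Radio 130 > Social 110 > Influencer 80.
Give Print 65 to hit its cap of 65 ; 155 left.
Give Display 40 to hit its cap of 40 ; 115 left.
Native takes 30 to reach its cap of 30 ; 85 left.
Radio has room for 100 but only 85 remain, so it gets 85.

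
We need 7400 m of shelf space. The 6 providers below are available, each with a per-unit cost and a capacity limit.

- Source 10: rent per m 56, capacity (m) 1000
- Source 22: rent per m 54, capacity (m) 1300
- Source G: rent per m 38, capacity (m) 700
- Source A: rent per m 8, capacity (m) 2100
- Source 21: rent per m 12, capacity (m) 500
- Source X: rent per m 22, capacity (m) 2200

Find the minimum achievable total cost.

201600

Use providers in increasing cost order.
Source A at 8: take all 2100 m — 5300 still needed.
Take 500 from Source 21 at 12 — need 4800 more.
Source X at 22: take all 2200 m — 2600 still needed.
Take 700 from Source G at 38 — need 1900 more.
Source 22 (54): use full 1300 — 600 m to go.
Source 10 (56): take the remaining 600 — done.
Cost = 2100×8 + 500×12 + 2200×22 + 700×38 + 1300×54 + 600×56 = 201600.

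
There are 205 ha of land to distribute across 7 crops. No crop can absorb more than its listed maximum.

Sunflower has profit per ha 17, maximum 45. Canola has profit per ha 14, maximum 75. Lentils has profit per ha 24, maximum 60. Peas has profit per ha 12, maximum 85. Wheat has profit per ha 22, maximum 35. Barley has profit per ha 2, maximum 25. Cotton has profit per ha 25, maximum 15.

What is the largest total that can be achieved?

Order the crops by profit per ha: Cotton 25 > Lentils 24 > Wheat 22 > Sunflower 17 > Canola 14 > Peas 12 > Barley 2.
Cotton: +15 to 15 (cap) ; 190 left.
Lentils: +60 to 60 (cap) ; 130 left.
Wheat takes 35 to reach its cap of 35 ; 95 left.
Sunflower takes 45 to reach its cap of 45 ; 50 left.
Canola has room for 75 but only 50 remain, so it gets 50.
Total = 17×45 + 14×50 + 24×60 + 22×35 + 25×15 = 4050.

4050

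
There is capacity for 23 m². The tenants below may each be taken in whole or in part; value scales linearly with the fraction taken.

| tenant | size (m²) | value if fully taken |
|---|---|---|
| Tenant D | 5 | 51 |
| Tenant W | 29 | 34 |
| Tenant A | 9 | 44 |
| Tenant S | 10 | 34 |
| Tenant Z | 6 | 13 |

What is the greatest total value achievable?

125.6

Rank by value-to-size ratio: Tenant D 51/5≈10.2, Tenant A 44/9≈4.89, Tenant S 34/10≈3.4, Tenant Z 13/6≈2.17, Tenant W 34/29≈1.17.
Tenant D: take in full, 5 m² for value 51 → 18 left.
All 9 m² of Tenant A fit (value 44) → 9 remain.
Only 9 m² remain; take 9/10 of Tenant S for value 34×9/10 = 30.6.
Total value = 125.6.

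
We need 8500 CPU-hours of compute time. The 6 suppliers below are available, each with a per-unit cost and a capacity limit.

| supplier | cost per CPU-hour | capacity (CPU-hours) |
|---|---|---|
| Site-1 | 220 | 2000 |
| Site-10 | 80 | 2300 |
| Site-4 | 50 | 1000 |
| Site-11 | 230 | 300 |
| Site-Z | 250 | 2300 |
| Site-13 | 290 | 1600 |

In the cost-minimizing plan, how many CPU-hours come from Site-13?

Cheapest first:
Site-4 (50): use full 1000 → 7500 CPU-hours to go.
Take 2300 from Site-10 at 80 → need 5200 more.
Site-1 at 220: take all 2000 CPU-hours → 3200 still needed.
Take 300 from Site-11 at 230 → need 2900 more.
Take 2300 from Site-Z at 250 → need 600 more.
Site-13 at 290: take 600 of its 1600 → requirement met.

600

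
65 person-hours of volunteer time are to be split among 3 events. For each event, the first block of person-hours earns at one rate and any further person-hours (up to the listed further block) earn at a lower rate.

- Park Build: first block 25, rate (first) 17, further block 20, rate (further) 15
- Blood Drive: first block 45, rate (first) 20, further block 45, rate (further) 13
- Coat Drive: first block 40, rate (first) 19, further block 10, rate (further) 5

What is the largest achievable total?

1280

Rank every tier by rate: Blood Drive/tier1 20 > Coat Drive/tier1 19 > Park Build/tier1 17 > Park Build/tier2 15 > Blood Drive/tier2 13 > Coat Drive/tier2 5.
Blood Drive tier1 at 20: fill all 45 ; 20 left.
Coat Drive/tier1: +20 of 40 at 19; pool empty.
Total = 20×45 + 19×20 = 1280.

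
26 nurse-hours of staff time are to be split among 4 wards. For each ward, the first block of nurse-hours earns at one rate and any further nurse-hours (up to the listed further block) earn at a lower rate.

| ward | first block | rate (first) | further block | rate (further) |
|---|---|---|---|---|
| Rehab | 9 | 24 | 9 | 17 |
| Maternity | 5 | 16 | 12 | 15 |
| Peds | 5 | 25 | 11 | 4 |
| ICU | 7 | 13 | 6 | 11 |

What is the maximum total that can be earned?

542

Rank every tier by rate: Peds/T1 25 > Rehab/T1 24 > Rehab/T2 17 > Maternity/T1 16 > Maternity/T2 15 > ICU/T1 13 > ICU/T2 11 > Peds/T2 4.
Fill Peds T1 block (5 at 25) — 21 left.
Rehab T1 at 24: fill all 9 — 12 left.
Rehab/T2 (17): +9 — 3 left.
3 remain; put them into Maternity T1 at 16.
Total = 25×5 + 24×9 + 17×9 + 16×3 = 542.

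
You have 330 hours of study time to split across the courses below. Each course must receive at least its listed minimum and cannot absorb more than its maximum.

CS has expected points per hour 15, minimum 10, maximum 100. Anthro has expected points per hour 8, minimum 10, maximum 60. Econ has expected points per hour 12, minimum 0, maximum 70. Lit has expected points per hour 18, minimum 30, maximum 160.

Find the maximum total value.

Meeting every minimum uses 10+10+0+30 = 50 hours, leaving 280.
Highest expected points per hour first: Lit 18 > CS 15 > Econ 12 > Anthro 8.
Lit: +130 to 160 (cap) → 150 left.
CS: +90 to 100 (cap) → 60 left.
Only 60 left; Econ takes them to reach 60.
Total = 15×100 + 8×10 + 12×60 + 18×160 = 5180.

5180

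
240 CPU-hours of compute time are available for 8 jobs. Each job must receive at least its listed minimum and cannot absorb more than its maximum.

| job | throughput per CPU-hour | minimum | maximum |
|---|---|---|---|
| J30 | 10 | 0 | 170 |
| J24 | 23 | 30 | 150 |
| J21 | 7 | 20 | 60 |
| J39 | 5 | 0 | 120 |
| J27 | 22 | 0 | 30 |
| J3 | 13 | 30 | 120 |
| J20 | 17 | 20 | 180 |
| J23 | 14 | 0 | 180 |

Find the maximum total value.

4760

Meeting every minimum uses 0+30+20+0+0+30+20+0 = 100 CPU-hours, leaving 140.
Order the jobs by throughput per CPU-hour: J24 23 > J27 22 > J20 17 > J23 14 > J3 13 > J30 10 > J21 7 > J39 5.
J24 takes 120 more to reach its cap of 150 ; 20 left.
J27: +20 (room for 30) → 20. Pool exhausted.
Total = 23×150 + 7×20 + 22×20 + 13×30 + 17×20 = 4760.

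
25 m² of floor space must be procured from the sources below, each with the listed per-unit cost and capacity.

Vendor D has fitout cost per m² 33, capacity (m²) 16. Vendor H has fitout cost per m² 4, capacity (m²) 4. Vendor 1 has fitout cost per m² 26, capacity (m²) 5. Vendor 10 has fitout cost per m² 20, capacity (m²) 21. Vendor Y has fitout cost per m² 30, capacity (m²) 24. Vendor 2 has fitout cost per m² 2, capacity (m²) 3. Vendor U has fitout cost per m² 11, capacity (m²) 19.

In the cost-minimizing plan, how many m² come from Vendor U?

Fill from the cheapest source first.
Vendor 2 at 2: take all 3 m² — 22 still needed.
Vendor H at 4: take all 4 m² — 18 still needed.
Take 18 from Vendor U at 11 to finish.
Vendor 10, Vendor 1, Vendor Y, Vendor D: unused.

18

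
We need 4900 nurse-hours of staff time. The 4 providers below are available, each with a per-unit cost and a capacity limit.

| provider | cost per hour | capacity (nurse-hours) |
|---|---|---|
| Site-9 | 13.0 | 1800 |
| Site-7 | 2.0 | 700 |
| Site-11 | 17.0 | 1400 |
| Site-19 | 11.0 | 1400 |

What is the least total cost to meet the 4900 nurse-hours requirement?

57200

Use providers in increasing cost order.
Site-7 (2.0): use full 700 ; 4200 nurse-hours to go.
Site-19 at 11.0: take all 1400 nurse-hours ; 2800 still needed.
Site-9 (13.0): use full 1800 ; 1000 nurse-hours to go.
Take 1000 from Site-11 at 17.0 to finish.
Cost = 700×2.0 + 1400×11.0 + 1800×13.0 + 1000×17.0 = 57200.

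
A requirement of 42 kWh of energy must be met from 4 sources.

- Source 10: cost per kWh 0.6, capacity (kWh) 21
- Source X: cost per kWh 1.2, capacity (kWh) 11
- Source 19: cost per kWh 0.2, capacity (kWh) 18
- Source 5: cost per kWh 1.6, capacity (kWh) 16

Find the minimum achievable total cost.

Cheapest first:
Source 19 at 0.2: take all 18 kWh → 24 still needed.
Take 21 from Source 10 at 0.6 → need 3 more.
Take 3 from Source X at 1.2 to finish.
Source 5: unused.
Cost = 18×0.2 + 21×0.6 + 3×1.2 = 19.8.

19.8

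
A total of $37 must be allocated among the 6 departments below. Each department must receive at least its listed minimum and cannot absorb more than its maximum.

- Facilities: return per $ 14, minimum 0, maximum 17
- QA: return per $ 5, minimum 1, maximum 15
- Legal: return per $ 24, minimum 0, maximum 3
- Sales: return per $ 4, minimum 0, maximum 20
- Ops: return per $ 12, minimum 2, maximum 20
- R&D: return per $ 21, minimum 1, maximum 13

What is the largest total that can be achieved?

Meeting every minimum uses 0+1+0+0+2+1 = 4 $, leaving 33.
Highest return per $ first: Legal 24 > R&D 21 > Facilities 14 > Ops 12 > QA 5 > Sales 4.
Legal takes 3 more to reach its cap of 3 → 30 left.
R&D takes 12 more to reach its cap of 13 → 18 left.
Facilities: +17 to 17 (cap) → 1 left.
Ops has room for 18 more but only 1 remain, so it gets 3.
Total = 14×17 + 5×1 + 24×3 + 12×3 + 21×13 = 624.

624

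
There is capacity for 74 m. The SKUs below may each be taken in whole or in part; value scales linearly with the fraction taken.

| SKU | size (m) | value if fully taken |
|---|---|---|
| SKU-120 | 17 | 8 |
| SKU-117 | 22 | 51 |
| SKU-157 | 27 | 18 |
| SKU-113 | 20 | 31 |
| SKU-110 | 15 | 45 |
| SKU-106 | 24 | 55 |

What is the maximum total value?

Best value per unit of size first: SKU-110 45/15≈3, SKU-117 51/22≈2.32, SKU-106 55/24≈2.29, SKU-113 31/20≈1.55, SKU-157 18/27≈0.667, SKU-120 8/17≈0.471.
All 15 m of SKU-110 fit (value 45) — 59 remain.
All 22 m of SKU-117 fit (value 51) — 37 remain.
Take all of SKU-106 (24 m, value 55) — 13 m left.
13 m left: a 13/20 share of SKU-113 gives 31×13/20 = 20.15.
Total value = 171.15.

171.15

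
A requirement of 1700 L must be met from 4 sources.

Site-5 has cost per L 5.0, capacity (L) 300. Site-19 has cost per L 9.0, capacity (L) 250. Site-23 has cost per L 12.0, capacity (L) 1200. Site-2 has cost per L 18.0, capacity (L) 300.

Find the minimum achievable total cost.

Fill from the cheapest source first.
Site-5 (5.0): use full 300 → 1400 L to go.
Take 250 from Site-19 at 9.0 → need 1150 more.
Site-23 at 12.0: take 1150 of its 1200 → requirement met.
Site-2: unused.
Cost = 300×5.0 + 250×9.0 + 1150×12.0 = 17550.

17550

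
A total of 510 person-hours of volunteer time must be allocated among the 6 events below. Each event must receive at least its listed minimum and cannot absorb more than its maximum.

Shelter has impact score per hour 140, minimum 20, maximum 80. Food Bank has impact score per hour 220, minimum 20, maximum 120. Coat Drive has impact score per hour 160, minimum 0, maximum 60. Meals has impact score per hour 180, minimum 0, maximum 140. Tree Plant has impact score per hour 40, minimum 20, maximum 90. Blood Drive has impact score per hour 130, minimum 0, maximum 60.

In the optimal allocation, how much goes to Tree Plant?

Meeting every minimum uses 20+20+0+0+20+0 = 60 person-hours, leaving 450.
Rank by impact score per hour: Food Bank 220 > Meals 180 > Coat Drive 160 > Shelter 140 > Blood Drive 130 > Tree Plant 40.
Food Bank: +100 to 120 (cap) → 350 left.
Give Meals 140 more to hit its cap of 140 → 210 left.
Coat Drive: +60 to 60 (cap) → 150 left.
Give Shelter 60 more to hit its cap of 80 → 90 left.
Blood Drive takes 60 more to reach its cap of 60 → 30 left.
Tree Plant: +30 (room for 70) → 50. Pool exhausted.

50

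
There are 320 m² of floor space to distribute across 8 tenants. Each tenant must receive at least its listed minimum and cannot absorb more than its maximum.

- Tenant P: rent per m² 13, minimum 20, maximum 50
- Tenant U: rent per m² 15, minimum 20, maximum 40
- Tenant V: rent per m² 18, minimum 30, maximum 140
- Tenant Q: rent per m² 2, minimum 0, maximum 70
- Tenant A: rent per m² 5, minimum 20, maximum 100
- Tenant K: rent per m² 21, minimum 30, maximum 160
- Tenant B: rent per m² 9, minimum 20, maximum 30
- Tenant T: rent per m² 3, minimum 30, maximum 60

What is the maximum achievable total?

5190

Meeting every minimum uses 20+20+30+0+20+30+20+30 = 170 m², leaving 150.
Rank by rent per m²: Tenant K 21 > Tenant V 18 > Tenant U 15 > Tenant P 13 > Tenant B 9 > Tenant A 5 > Tenant T 3 > Tenant Q 2.
Tenant K takes 130 more to reach its cap of 160 → 20 left.
Only 20 left; Tenant V takes them to reach 50.
Total = 13×20 + 15×20 + 18×50 + 5×20 + 21×160 + 9×20 + 3×30 = 5190.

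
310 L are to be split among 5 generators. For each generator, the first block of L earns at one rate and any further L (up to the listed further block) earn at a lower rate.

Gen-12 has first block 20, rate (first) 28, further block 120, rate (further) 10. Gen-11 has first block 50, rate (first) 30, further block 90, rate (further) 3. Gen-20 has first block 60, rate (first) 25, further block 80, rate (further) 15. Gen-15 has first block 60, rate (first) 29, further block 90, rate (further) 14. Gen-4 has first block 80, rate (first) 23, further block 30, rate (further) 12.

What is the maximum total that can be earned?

7740

Order all 10 blocks by rate: Gen-11/tier1 30 > Gen-15/tier1 29 > Gen-12/tier1 28 > Gen-20/tier1 25 > Gen-4/tier1 23 > Gen-20/tier2 15 > Gen-15/tier2 14 > Gen-4/tier2 12 > Gen-12/tier2 10 > Gen-11/tier2 3.
Gen-11/tier1 (30): +50 → 260 left.
Gen-15 tier1 at 29: fill all 60 → 200 left.
Fill Gen-12 tier1 block (20 at 28) → 180 left.
Gen-20/tier1 (25): +60 → 120 left.
Fill Gen-4 tier1 block (80 at 23) → 40 left.
Gen-20 tier2 at 15: only 40 left, fill 40.
Total = 30×50 + 29×60 + 28×20 + 25×60 + 23×80 + 15×40 = 7740.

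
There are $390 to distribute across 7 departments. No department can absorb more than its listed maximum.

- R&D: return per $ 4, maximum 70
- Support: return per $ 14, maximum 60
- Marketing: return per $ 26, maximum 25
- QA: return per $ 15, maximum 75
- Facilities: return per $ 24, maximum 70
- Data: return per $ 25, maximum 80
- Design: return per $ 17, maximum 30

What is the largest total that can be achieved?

7005

Order the departments by return per $: Marketing 26 > Data 25 > Facilities 24 > Design 17 > QA 15 > Support 14 > R&D 4.
Marketing takes 25 to reach its cap of 25 ; 365 left.
Data takes 80 to reach its cap of 80 ; 285 left.
Facilities: +70 to 70 (cap) ; 215 left.
Design takes 30 to reach its cap of 30 ; 185 left.
QA takes 75 to reach its cap of 75 ; 110 left.
Give Support 60 to hit its cap of 60 ; 50 left.
R&D: +50 (room for 70) → 50. Pool exhausted.
Total = 4×50 + 14×60 + 26×25 + 15×75 + 24×70 + 25×80 + 17×30 = 7005.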